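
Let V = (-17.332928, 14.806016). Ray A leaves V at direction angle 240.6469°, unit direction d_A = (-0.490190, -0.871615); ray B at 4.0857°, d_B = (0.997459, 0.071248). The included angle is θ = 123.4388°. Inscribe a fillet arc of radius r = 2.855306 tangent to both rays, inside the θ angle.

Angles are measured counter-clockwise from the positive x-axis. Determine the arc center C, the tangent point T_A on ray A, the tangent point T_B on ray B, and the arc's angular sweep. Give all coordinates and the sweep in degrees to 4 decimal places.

bisector direction at 302.3663° = (0.535330,-0.844643)
center distance |VC| = r/sin(θ/2) = 2.855306/sin(61.7194°) = 3.242316
C = V + |VC|·bis = (-15.5972,12.0674)
T_A = V + ((C−V)·d_A)·d_A = V + 1.5362·d_A = (-18.0859,13.4671)
T_B = V + ((C−V)·d_B)·d_B = V + 1.5362·d_B = (-15.8007,14.9155)
sweep = 180° − θ = 56.5612°

center=(-15.5972,12.0674) T_A=(-18.0859,13.4671) T_B=(-15.8007,14.9155) sweep=56.5612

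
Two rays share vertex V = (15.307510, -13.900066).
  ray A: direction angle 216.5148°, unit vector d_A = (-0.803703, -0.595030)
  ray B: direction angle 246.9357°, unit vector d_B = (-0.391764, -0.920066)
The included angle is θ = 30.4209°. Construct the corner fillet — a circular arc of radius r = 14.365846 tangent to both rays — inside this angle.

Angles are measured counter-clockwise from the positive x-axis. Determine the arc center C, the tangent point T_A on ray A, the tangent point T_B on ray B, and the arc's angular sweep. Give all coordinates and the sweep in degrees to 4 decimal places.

center=(-18.6096,-56.8856) T_A=(-27.1578,-45.3397) T_B=(-5.3921,-62.5136) sweep=149.5791

bisector direction at 231.7253° = (-0.619433,-0.785049)
center distance |VC| = r/sin(θ/2) = 14.365846/sin(15.2104°) = 54.755154
C = V + |VC|·bis = (-18.6096,-56.8856)
T_A = V + ((C−V)·d_A)·d_A = V + 52.8370·d_A = (-27.1578,-45.3397)
T_B = V + ((C−V)·d_B)·d_B = V + 52.8370·d_B = (-5.3921,-62.5136)
sweep = 180° − θ = 149.5791°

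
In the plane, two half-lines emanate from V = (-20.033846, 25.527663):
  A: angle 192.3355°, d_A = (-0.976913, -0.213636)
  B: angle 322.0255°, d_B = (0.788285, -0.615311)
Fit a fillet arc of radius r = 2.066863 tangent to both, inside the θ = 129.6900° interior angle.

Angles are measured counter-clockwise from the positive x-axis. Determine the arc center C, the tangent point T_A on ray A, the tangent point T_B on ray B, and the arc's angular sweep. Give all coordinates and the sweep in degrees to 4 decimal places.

bisector direction at 257.1805° = (-0.221880,-0.975074)
center distance |VC| = r/sin(θ/2) = 2.066863/sin(64.8450°) = 2.283420
C = V + |VC|·bis = (-20.5405,23.3012)
T_A = V + ((C−V)·d_A)·d_A = V + 0.9706·d_A = (-20.9820,25.3203)
T_B = V + ((C−V)·d_B)·d_B = V + 0.9706·d_B = (-19.2687,24.9304)
sweep = 180° − θ = 50.3100°

center=(-20.5405,23.3012) T_A=(-20.9820,25.3203) T_B=(-19.2687,24.9304) sweep=50.3100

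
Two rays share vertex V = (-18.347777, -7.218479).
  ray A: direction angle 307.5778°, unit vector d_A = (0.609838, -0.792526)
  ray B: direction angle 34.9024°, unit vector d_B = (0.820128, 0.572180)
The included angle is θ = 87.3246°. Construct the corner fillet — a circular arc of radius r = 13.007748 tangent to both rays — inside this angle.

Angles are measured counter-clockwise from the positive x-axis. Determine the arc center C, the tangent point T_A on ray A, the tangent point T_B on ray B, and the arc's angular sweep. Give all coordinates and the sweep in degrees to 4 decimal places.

center=(0.2732,-10.0878) T_A=(-10.0358,-18.0204) T_B=(-7.1696,0.5802) sweep=92.6754

bisector direction at 351.2401° = (0.988335,-0.152294)
center distance |VC| = r/sin(θ/2) = 13.007748/sin(43.6623°) = 18.840708
C = V + |VC|·bis = (0.2732,-10.0878)
T_A = V + ((C−V)·d_A)·d_A = V + 13.6298·d_A = (-10.0358,-18.0204)
T_B = V + ((C−V)·d_B)·d_B = V + 13.6298·d_B = (-7.1696,0.5802)
sweep = 180° − θ = 92.6754°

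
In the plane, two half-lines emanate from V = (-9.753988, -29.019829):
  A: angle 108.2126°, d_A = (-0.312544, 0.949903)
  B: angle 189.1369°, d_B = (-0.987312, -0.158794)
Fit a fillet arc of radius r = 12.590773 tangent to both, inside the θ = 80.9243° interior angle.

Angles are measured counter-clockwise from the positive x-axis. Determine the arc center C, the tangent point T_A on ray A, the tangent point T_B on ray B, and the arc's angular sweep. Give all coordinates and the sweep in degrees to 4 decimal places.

bisector direction at 148.6748° = (-0.854230,0.519896)
center distance |VC| = r/sin(θ/2) = 12.590773/sin(40.4622°) = 19.401894
C = V + |VC|·bis = (-26.3277,-18.9329)
T_A = V + ((C−V)·d_A)·d_A = V + 14.7616·d_A = (-14.3676,-14.9977)
T_B = V + ((C−V)·d_B)·d_B = V + 14.7616·d_B = (-24.3283,-31.3639)
sweep = 180° − θ = 99.0757°

center=(-26.3277,-18.9329) T_A=(-14.3676,-14.9977) T_B=(-24.3283,-31.3639) sweep=99.0757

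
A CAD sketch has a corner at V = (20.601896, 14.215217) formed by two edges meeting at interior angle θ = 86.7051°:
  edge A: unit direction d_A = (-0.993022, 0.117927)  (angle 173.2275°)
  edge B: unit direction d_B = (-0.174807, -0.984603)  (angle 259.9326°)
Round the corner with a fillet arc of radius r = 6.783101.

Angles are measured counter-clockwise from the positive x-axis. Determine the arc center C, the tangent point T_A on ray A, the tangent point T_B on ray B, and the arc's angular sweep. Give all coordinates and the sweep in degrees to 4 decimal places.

center=(12.6673,8.3267) T_A=(13.4672,15.0625) T_B=(19.3459,7.1410) sweep=93.2949

bisector direction at 216.5800° = (-0.803025,-0.595945)
center distance |VC| = r/sin(θ/2) = 6.783101/sin(43.3526°) = 9.880909
C = V + |VC|·bis = (12.6673,8.3267)
T_A = V + ((C−V)·d_A)·d_A = V + 7.1848·d_A = (13.4672,15.0625)
T_B = V + ((C−V)·d_B)·d_B = V + 7.1848·d_B = (19.3459,7.1410)
sweep = 180° − θ = 93.2949°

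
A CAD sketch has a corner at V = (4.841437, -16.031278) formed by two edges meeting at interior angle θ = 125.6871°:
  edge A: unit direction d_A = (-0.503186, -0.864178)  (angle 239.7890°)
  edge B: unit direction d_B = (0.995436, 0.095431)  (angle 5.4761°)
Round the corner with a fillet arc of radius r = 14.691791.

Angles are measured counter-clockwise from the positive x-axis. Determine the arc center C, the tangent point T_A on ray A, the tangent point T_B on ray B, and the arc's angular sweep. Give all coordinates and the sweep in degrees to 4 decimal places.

center=(13.7455,-29.9368) T_A=(1.0492,-22.5441) T_B=(12.3435,-15.3121) sweep=54.3129

bisector direction at 302.6326° = (0.539249,-0.842146)
center distance |VC| = r/sin(θ/2) = 14.691791/sin(62.8436°) = 16.512017
C = V + |VC|·bis = (13.7455,-29.9368)
T_A = V + ((C−V)·d_A)·d_A = V + 7.5364·d_A = (1.0492,-22.5441)
T_B = V + ((C−V)·d_B)·d_B = V + 7.5364·d_B = (12.3435,-15.3121)
sweep = 180° − θ = 54.3129°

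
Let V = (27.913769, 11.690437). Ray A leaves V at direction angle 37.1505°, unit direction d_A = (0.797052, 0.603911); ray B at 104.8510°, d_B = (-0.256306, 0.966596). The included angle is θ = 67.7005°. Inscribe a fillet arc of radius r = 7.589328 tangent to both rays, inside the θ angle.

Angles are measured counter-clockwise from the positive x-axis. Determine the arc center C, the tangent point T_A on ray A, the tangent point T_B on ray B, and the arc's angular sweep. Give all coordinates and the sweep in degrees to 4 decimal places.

bisector direction at 71.0007° = (0.325556,0.945523)
center distance |VC| = r/sin(θ/2) = 7.589328/sin(33.8503°) = 13.624773
C = V + |VC|·bis = (32.3494,24.5730)
T_A = V + ((C−V)·d_A)·d_A = V + 11.3153·d_A = (36.9327,18.5239)
T_B = V + ((C−V)·d_B)·d_B = V + 11.3153·d_B = (25.0136,22.6278)
sweep = 180° − θ = 112.2995°

center=(32.3494,24.5730) T_A=(36.9327,18.5239) T_B=(25.0136,22.6278) sweep=112.2995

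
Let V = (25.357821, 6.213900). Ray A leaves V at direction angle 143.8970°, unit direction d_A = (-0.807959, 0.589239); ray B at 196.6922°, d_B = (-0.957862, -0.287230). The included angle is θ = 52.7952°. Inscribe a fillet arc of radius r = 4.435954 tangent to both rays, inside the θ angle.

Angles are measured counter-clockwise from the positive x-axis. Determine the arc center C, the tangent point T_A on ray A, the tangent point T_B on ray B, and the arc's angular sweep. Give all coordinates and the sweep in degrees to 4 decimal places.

bisector direction at 170.2946° = (-0.985688,0.168582)
center distance |VC| = r/sin(θ/2) = 4.435954/sin(26.3976°) = 9.977457
C = V + |VC|·bis = (15.5232,7.8959)
T_A = V + ((C−V)·d_A)·d_A = V + 8.9371·d_A = (18.1370,11.4800)
T_B = V + ((C−V)·d_B)·d_B = V + 8.9371·d_B = (16.7973,3.6469)
sweep = 180° − θ = 127.2048°

center=(15.5232,7.8959) T_A=(18.1370,11.4800) T_B=(16.7973,3.6469) sweep=127.2048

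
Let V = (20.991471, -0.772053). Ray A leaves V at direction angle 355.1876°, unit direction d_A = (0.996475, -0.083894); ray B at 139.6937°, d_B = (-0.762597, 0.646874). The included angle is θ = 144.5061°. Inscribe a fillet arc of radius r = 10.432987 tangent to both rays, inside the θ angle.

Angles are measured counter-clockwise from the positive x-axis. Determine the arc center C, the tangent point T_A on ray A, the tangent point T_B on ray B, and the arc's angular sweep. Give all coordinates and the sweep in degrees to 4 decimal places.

bisector direction at 67.4406° = (0.383640,0.923483)
center distance |VC| = r/sin(θ/2) = 10.432987/sin(72.2531°) = 10.954279
C = V + |VC|·bis = (25.1940,9.3440)
T_A = V + ((C−V)·d_A)·d_A = V + 3.3390·d_A = (24.3187,-1.0522)
T_B = V + ((C−V)·d_B)·d_B = V + 3.3390·d_B = (18.4451,1.3879)
sweep = 180° − θ = 35.4939°

center=(25.1940,9.3440) T_A=(24.3187,-1.0522) T_B=(18.4451,1.3879) sweep=35.4939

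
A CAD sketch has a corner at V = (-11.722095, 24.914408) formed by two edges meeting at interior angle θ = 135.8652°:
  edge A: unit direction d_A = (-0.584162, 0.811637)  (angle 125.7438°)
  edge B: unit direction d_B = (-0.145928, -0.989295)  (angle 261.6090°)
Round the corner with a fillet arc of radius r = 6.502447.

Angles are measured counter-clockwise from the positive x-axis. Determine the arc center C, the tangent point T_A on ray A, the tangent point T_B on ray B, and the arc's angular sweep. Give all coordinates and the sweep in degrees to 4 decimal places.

bisector direction at 193.6764° = (-0.971647,-0.236438)
center distance |VC| = r/sin(θ/2) = 6.502447/sin(67.9326°) = 7.016455
C = V + |VC|·bis = (-18.5396,23.2555)
T_A = V + ((C−V)·d_A)·d_A = V + 2.6361·d_A = (-13.2620,27.0539)
T_B = V + ((C−V)·d_B)·d_B = V + 2.6361·d_B = (-12.1068,22.3066)
sweep = 180° − θ = 44.1348°

center=(-18.5396,23.2555) T_A=(-13.2620,27.0539) T_B=(-12.1068,22.3066) sweep=44.1348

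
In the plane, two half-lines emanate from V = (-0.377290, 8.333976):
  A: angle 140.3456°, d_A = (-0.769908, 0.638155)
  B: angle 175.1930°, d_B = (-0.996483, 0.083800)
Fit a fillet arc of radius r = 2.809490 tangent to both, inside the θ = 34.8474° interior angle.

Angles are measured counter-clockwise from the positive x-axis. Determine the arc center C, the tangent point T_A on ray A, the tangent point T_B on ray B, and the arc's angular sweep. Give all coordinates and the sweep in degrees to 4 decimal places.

bisector direction at 157.7693° = (-0.925668,0.378337)
center distance |VC| = r/sin(θ/2) = 2.809490/sin(17.4237°) = 9.382622
C = V + |VC|·bis = (-9.0625,11.8838)
T_A = V + ((C−V)·d_A)·d_A = V + 8.9521·d_A = (-7.2696,14.0468)
T_B = V + ((C−V)·d_B)·d_B = V + 8.9521·d_B = (-9.2979,9.0842)
sweep = 180° − θ = 145.1526°

center=(-9.0625,11.8838) T_A=(-7.2696,14.0468) T_B=(-9.2979,9.0842) sweep=145.1526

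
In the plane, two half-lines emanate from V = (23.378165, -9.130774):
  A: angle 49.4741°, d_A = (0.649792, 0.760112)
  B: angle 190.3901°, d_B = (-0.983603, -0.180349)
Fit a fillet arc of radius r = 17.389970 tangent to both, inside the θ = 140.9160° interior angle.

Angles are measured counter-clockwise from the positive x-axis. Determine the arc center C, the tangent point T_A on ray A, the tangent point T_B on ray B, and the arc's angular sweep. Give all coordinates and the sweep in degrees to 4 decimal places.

bisector direction at 119.9321° = (-0.498973,0.866617)
center distance |VC| = r/sin(θ/2) = 17.389970/sin(70.4580°) = 18.452922
C = V + |VC|·bis = (14.1706,6.8608)
T_A = V + ((C−V)·d_A)·d_A = V + 6.1725·d_A = (27.3890,-4.4390)
T_B = V + ((C−V)·d_B)·d_B = V + 6.1725·d_B = (17.3069,-10.2440)
sweep = 180° − θ = 39.0840°

center=(14.1706,6.8608) T_A=(27.3890,-4.4390) T_B=(17.3069,-10.2440) sweep=39.0840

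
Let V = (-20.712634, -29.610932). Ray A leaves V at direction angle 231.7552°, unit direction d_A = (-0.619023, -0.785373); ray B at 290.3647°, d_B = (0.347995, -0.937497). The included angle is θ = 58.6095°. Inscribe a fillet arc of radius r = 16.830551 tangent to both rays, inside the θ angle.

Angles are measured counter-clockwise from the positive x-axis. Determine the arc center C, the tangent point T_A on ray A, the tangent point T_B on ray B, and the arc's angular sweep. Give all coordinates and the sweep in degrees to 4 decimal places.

bisector direction at 261.0600° = (-0.155401,-0.987851)
center distance |VC| = r/sin(θ/2) = 16.830551/sin(29.3047°) = 34.386327
C = V + |VC|·bis = (-26.0563,-63.5795)
T_A = V + ((C−V)·d_A)·d_A = V + 29.9859·d_A = (-39.2746,-53.1610)
T_B = V + ((C−V)·d_B)·d_B = V + 29.9859·d_B = (-10.2777,-57.7226)
sweep = 180° − θ = 121.3905°

center=(-26.0563,-63.5795) T_A=(-39.2746,-53.1610) T_B=(-10.2777,-57.7226) sweep=121.3905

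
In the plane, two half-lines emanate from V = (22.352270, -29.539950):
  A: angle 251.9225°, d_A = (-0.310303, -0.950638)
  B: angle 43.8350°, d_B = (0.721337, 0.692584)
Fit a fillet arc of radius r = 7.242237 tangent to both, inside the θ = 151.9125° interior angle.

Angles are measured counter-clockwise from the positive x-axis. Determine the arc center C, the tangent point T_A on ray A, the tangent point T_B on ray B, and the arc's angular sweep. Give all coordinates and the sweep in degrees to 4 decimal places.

bisector direction at 327.8788° = (0.846925,-0.531713)
center distance |VC| = r/sin(θ/2) = 7.242237/sin(75.9562°) = 7.465372
C = V + |VC|·bis = (28.6749,-33.5094)
T_A = V + ((C−V)·d_A)·d_A = V + 1.8116·d_A = (21.7901,-31.2621)
T_B = V + ((C−V)·d_B)·d_B = V + 1.8116·d_B = (23.6590,-28.2853)
sweep = 180° − θ = 28.0875°

center=(28.6749,-33.5094) T_A=(21.7901,-31.2621) T_B=(23.6590,-28.2853) sweep=28.0875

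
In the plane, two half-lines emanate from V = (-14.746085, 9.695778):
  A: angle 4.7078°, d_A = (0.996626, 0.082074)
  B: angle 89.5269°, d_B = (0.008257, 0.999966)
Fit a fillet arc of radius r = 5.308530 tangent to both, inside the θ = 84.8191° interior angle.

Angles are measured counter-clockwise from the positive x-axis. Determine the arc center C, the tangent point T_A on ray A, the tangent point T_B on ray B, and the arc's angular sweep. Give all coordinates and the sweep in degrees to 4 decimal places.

bisector direction at 47.1174° = (0.680499,0.732749)
center distance |VC| = r/sin(θ/2) = 5.308530/sin(42.4096°) = 7.871189
C = V + |VC|·bis = (-9.3897,15.4634)
T_A = V + ((C−V)·d_A)·d_A = V + 5.8116·d_A = (-8.9541,10.1728)
T_B = V + ((C−V)·d_B)·d_B = V + 5.8116·d_B = (-14.6981,15.5072)
sweep = 180° − θ = 95.1809°

center=(-9.3897,15.4634) T_A=(-8.9541,10.1728) T_B=(-14.6981,15.5072) sweep=95.1809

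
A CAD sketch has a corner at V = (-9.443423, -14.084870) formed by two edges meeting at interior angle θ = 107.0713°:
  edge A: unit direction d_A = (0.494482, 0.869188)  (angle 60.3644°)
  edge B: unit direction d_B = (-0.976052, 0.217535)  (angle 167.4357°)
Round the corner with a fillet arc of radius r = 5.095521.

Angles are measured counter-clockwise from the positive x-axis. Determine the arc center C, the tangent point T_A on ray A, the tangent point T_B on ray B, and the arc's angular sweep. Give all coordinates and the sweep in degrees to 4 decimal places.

center=(-12.0104,-8.2922) T_A=(-7.5814,-10.8119) T_B=(-13.1188,-13.2657) sweep=72.9287

bisector direction at 113.9001° = (-0.405142,0.914254)
center distance |VC| = r/sin(θ/2) = 5.095521/sin(53.5356°) = 6.335925
C = V + |VC|·bis = (-12.0104,-8.2922)
T_A = V + ((C−V)·d_A)·d_A = V + 3.7656·d_A = (-7.5814,-10.8119)
T_B = V + ((C−V)·d_B)·d_B = V + 3.7656·d_B = (-13.1188,-13.2657)
sweep = 180° − θ = 72.9287°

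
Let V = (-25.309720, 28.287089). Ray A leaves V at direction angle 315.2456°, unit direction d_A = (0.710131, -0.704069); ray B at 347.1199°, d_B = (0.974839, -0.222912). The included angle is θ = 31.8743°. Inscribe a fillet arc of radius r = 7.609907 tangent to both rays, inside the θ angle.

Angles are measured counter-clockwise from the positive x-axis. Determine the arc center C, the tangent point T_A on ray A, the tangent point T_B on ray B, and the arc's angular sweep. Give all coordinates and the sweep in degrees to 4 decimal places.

bisector direction at 331.1828° = (0.876162,-0.482017)
center distance |VC| = r/sin(θ/2) = 7.609907/sin(15.9372°) = 27.714440
C = V + |VC|·bis = (-1.0274,14.9282)
T_A = V + ((C−V)·d_A)·d_A = V + 26.6492·d_A = (-6.3853,9.5242)
T_B = V + ((C−V)·d_B)·d_B = V + 26.6492·d_B = (0.6689,22.3467)
sweep = 180° − θ = 148.1257°

center=(-1.0274,14.9282) T_A=(-6.3853,9.5242) T_B=(0.6689,22.3467) sweep=148.1257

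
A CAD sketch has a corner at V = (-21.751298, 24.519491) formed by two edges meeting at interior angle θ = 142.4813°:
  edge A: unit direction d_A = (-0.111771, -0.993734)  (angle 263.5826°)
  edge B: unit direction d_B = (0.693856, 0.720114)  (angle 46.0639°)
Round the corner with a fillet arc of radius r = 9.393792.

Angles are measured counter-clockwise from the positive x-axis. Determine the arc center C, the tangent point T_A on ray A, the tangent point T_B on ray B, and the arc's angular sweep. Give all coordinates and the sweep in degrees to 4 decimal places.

bisector direction at 334.8233° = (0.905000,-0.425412)
center distance |VC| = r/sin(θ/2) = 9.393792/sin(71.2407°) = 9.920809
C = V + |VC|·bis = (-12.7730,20.2991)
T_A = V + ((C−V)·d_A)·d_A = V + 3.1905·d_A = (-22.1079,21.3490)
T_B = V + ((C−V)·d_B)·d_B = V + 3.1905·d_B = (-19.5376,26.8170)
sweep = 180° − θ = 37.5187°

center=(-12.7730,20.2991) T_A=(-22.1079,21.3490) T_B=(-19.5376,26.8170) sweep=37.5187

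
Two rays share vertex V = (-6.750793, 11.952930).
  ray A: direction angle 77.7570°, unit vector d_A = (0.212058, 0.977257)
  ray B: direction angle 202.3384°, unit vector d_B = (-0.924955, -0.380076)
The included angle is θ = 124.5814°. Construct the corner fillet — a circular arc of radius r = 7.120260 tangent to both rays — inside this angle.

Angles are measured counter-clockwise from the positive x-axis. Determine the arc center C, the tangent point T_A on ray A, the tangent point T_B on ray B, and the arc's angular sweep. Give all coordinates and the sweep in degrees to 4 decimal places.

bisector direction at 140.0477° = (-0.766579,0.642150)
center distance |VC| = r/sin(θ/2) = 7.120260/sin(62.2907°) = 8.042600
C = V + |VC|·bis = (-12.9161,17.1175)
T_A = V + ((C−V)·d_A)·d_A = V + 3.7397·d_A = (-5.9578,15.6076)
T_B = V + ((C−V)·d_B)·d_B = V + 3.7397·d_B = (-10.2098,10.5316)
sweep = 180° − θ = 55.4186°

center=(-12.9161,17.1175) T_A=(-5.9578,15.6076) T_B=(-10.2098,10.5316) sweep=55.4186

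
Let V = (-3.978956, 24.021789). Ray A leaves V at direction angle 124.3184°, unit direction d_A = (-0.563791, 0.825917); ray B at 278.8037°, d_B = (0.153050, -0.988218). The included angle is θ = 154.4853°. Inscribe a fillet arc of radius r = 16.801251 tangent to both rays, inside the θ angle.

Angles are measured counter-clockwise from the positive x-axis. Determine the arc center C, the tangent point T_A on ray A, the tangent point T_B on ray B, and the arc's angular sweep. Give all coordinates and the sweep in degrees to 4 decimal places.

bisector direction at 201.5611° = (-0.930027,-0.367492)
center distance |VC| = r/sin(θ/2) = 16.801251/sin(77.2426°) = 17.226504
C = V + |VC|·bis = (-20.0001,17.6912)
T_A = V + ((C−V)·d_A)·d_A = V + 3.8040·d_A = (-6.1236,27.1636)
T_B = V + ((C−V)·d_B)·d_B = V + 3.8040·d_B = (-3.3968,20.2626)
sweep = 180° − θ = 25.5147°

center=(-20.0001,17.6912) T_A=(-6.1236,27.1636) T_B=(-3.3968,20.2626) sweep=25.5147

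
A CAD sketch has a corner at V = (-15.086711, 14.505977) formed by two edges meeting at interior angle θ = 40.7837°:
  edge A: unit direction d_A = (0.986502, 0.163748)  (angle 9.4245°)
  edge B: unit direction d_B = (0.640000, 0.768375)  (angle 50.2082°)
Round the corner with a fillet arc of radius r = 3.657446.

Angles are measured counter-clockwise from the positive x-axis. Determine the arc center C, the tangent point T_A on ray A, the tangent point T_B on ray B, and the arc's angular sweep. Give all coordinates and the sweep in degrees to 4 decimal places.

center=(-5.9796,19.7251) T_A=(-5.3807,16.1171) T_B=(-8.7898,22.0659) sweep=139.2163

bisector direction at 29.8163° = (0.867624,0.497222)
center distance |VC| = r/sin(θ/2) = 3.657446/sin(20.3919°) = 10.496669
C = V + |VC|·bis = (-5.9796,19.7251)
T_A = V + ((C−V)·d_A)·d_A = V + 9.8389·d_A = (-5.3807,16.1171)
T_B = V + ((C−V)·d_B)·d_B = V + 9.8389·d_B = (-8.7898,22.0659)
sweep = 180° − θ = 139.2163°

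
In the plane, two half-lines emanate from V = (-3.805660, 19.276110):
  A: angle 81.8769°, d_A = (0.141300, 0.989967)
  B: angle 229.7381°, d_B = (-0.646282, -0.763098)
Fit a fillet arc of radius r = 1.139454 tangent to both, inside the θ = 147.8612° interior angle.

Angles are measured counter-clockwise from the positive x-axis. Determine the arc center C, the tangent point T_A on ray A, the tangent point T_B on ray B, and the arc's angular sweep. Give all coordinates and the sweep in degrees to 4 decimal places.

bisector direction at 155.8075° = (-0.912174,0.409804)
center distance |VC| = r/sin(θ/2) = 1.139454/sin(73.9306°) = 1.185786
C = V + |VC|·bis = (-4.8873,19.7620)
T_A = V + ((C−V)·d_A)·d_A = V + 0.3282·d_A = (-3.7593,19.6010)
T_B = V + ((C−V)·d_B)·d_B = V + 0.3282·d_B = (-4.0178,19.0256)
sweep = 180° − θ = 32.1388°

center=(-4.8873,19.7620) T_A=(-3.7593,19.6010) T_B=(-4.0178,19.0256) sweep=32.1388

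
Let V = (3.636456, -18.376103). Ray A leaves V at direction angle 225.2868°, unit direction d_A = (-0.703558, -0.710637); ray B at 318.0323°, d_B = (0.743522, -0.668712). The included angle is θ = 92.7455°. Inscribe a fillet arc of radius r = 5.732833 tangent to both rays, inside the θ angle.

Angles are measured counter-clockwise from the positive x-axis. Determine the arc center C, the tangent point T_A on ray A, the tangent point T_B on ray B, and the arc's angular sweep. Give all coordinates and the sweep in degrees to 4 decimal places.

center=(3.8658,-26.2928) T_A=(-0.2081,-22.2594) T_B=(7.6994,-22.0303) sweep=87.2545

bisector direction at 271.6596° = (0.028961,-0.999581)
center distance |VC| = r/sin(θ/2) = 5.732833/sin(46.3728°) = 7.919986
C = V + |VC|·bis = (3.8658,-26.2928)
T_A = V + ((C−V)·d_A)·d_A = V + 5.4645·d_A = (-0.2081,-22.2594)
T_B = V + ((C−V)·d_B)·d_B = V + 5.4645·d_B = (7.6994,-22.0303)
sweep = 180° − θ = 87.2545°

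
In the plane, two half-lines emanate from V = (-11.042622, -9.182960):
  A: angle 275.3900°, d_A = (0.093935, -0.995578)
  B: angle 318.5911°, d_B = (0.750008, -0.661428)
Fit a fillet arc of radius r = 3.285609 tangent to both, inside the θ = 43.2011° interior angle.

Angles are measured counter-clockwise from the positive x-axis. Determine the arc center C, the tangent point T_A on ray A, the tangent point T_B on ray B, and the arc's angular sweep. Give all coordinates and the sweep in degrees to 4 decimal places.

center=(-6.9920,-17.1359) T_A=(-10.2631,-17.4445) T_B=(-4.8189,-14.6717) sweep=136.7989

bisector direction at 296.9905° = (0.453844,-0.891081)
center distance |VC| = r/sin(θ/2) = 3.285609/sin(21.6005°) = 8.925048
C = V + |VC|·bis = (-6.9920,-17.1359)
T_A = V + ((C−V)·d_A)·d_A = V + 8.2983·d_A = (-10.2631,-17.4445)
T_B = V + ((C−V)·d_B)·d_B = V + 8.2983·d_B = (-4.8189,-14.6717)
sweep = 180° − θ = 136.7989°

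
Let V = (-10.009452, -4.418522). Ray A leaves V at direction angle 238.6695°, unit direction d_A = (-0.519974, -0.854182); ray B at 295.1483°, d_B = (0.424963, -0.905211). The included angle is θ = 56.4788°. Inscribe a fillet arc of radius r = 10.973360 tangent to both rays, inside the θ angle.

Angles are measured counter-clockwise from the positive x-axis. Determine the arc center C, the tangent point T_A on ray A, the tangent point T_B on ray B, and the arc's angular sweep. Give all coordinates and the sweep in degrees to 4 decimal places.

bisector direction at 266.9089° = (-0.053924,-0.998545)
center distance |VC| = r/sin(θ/2) = 10.973360/sin(28.2394°) = 23.191810
C = V + |VC|·bis = (-11.2600,-27.5766)
T_A = V + ((C−V)·d_A)·d_A = V + 20.4315·d_A = (-20.6333,-21.8707)
T_B = V + ((C−V)·d_B)·d_B = V + 20.4315·d_B = (-1.3268,-22.9133)
sweep = 180° − θ = 123.5212°

center=(-11.2600,-27.5766) T_A=(-20.6333,-21.8707) T_B=(-1.3268,-22.9133) sweep=123.5212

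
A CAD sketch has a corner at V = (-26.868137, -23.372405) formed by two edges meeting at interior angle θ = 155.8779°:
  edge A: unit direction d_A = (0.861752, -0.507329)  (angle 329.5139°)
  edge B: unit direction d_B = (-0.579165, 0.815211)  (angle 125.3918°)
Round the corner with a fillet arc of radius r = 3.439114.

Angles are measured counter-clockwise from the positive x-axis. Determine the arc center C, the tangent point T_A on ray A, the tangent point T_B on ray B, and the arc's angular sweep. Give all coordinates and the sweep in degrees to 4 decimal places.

center=(-24.4901,-20.7815) T_A=(-26.2349,-23.7452) T_B=(-27.2937,-22.7734) sweep=24.1221

bisector direction at 47.4528° = (0.676197,0.736721)
center distance |VC| = r/sin(θ/2) = 3.439114/sin(77.9390°) = 3.516744
C = V + |VC|·bis = (-24.4901,-20.7815)
T_A = V + ((C−V)·d_A)·d_A = V + 0.7348·d_A = (-26.2349,-23.7452)
T_B = V + ((C−V)·d_B)·d_B = V + 0.7348·d_B = (-27.2937,-22.7734)
sweep = 180° − θ = 24.1221°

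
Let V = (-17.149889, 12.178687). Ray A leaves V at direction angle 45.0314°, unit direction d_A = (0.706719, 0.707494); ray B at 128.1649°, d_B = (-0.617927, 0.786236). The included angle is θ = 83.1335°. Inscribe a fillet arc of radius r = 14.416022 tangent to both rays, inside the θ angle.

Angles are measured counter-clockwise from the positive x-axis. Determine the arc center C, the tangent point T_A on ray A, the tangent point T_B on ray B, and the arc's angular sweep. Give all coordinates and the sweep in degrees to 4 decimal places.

center=(-15.8606,33.8679) T_A=(-5.6614,23.6798) T_B=(-27.1950,24.9598) sweep=96.8665

bisector direction at 86.5981° = (0.059339,0.998238)
center distance |VC| = r/sin(θ/2) = 14.416022/sin(41.5667°) = 21.727495
C = V + |VC|·bis = (-15.8606,33.8679)
T_A = V + ((C−V)·d_A)·d_A = V + 16.2561·d_A = (-5.6614,23.6798)
T_B = V + ((C−V)·d_B)·d_B = V + 16.2561·d_B = (-27.1950,24.9598)
sweep = 180° − θ = 96.8665°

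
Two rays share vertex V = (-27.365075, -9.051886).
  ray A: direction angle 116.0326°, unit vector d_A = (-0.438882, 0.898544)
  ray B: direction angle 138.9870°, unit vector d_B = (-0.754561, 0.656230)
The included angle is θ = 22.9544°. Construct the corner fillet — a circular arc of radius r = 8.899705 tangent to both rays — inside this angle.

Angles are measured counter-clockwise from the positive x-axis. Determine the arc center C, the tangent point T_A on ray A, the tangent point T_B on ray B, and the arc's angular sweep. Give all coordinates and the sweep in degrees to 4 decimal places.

bisector direction at 127.5098° = (-0.608897,0.793249)
center distance |VC| = r/sin(θ/2) = 8.899705/sin(11.4772°) = 44.727087
C = V + |VC|·bis = (-54.5993,26.4278)
T_A = V + ((C−V)·d_A)·d_A = V + 43.8327·d_A = (-46.6025,30.3338)
T_B = V + ((C−V)·d_B)·d_B = V + 43.8327·d_B = (-60.4395,19.7125)
sweep = 180° − θ = 157.0456°

center=(-54.5993,26.4278) T_A=(-46.6025,30.3338) T_B=(-60.4395,19.7125) sweep=157.0456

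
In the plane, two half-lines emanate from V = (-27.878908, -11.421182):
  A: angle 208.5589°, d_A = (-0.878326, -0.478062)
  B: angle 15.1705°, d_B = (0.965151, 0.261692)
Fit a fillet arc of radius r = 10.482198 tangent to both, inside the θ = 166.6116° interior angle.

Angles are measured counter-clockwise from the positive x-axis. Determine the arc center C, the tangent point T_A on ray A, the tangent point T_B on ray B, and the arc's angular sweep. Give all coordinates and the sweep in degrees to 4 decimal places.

center=(-23.9484,-21.2161) T_A=(-28.9595,-12.0093) T_B=(-26.6915,-11.0992) sweep=13.3884

bisector direction at 291.8647° = (0.372416,-0.928066)
center distance |VC| = r/sin(θ/2) = 10.482198/sin(83.3058°) = 10.554151
C = V + |VC|·bis = (-23.9484,-21.2161)
T_A = V + ((C−V)·d_A)·d_A = V + 1.2303·d_A = (-28.9595,-12.0093)
T_B = V + ((C−V)·d_B)·d_B = V + 1.2303·d_B = (-26.6915,-11.0992)
sweep = 180° − θ = 13.3884°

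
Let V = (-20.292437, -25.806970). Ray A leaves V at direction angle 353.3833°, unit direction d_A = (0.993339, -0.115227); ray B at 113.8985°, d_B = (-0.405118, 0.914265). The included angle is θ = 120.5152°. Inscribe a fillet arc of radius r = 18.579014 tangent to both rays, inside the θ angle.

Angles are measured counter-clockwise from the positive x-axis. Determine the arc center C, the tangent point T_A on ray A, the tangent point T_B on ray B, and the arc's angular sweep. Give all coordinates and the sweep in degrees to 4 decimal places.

bisector direction at 53.6409° = (0.592844,0.805317)
center distance |VC| = r/sin(θ/2) = 18.579014/sin(60.2576°) = 21.397870
C = V + |VC|·bis = (-7.6068,-8.5749)
T_A = V + ((C−V)·d_A)·d_A = V + 10.6155·d_A = (-9.7476,-27.0302)
T_B = V + ((C−V)·d_B)·d_B = V + 10.6155·d_B = (-24.5930,-16.1016)
sweep = 180° − θ = 59.4848°

center=(-7.6068,-8.5749) T_A=(-9.7476,-27.0302) T_B=(-24.5930,-16.1016) sweep=59.4848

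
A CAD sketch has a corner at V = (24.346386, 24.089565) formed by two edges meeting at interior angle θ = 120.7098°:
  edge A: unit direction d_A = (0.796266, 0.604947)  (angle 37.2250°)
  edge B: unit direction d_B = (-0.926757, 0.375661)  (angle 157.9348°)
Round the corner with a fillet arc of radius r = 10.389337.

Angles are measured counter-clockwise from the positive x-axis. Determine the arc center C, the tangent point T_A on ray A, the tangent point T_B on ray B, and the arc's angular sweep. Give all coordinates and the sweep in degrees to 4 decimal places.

bisector direction at 97.5799° = (-0.131909,0.991262)
center distance |VC| = r/sin(θ/2) = 10.389337/sin(60.3549°) = 11.954052
C = V + |VC|·bis = (22.7695,35.9392)
T_A = V + ((C−V)·d_A)·d_A = V + 5.9128·d_A = (29.0545,27.6665)
T_B = V + ((C−V)·d_B)·d_B = V + 5.9128·d_B = (18.8667,26.3108)
sweep = 180° − θ = 59.2902°

center=(22.7695,35.9392) T_A=(29.0545,27.6665) T_B=(18.8667,26.3108) sweep=59.2902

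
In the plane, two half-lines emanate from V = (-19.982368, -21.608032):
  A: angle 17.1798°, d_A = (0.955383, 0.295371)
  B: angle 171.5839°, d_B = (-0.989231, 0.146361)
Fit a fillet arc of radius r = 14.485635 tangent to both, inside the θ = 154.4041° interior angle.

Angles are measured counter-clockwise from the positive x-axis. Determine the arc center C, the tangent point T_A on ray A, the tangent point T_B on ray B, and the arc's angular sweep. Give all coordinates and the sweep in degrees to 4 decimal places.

center=(-21.1173,-6.7968) T_A=(-16.8387,-20.6361) T_B=(-23.2374,-21.1264) sweep=25.5959

bisector direction at 94.3819° = (-0.076403,0.997077)
center distance |VC| = r/sin(θ/2) = 14.485635/sin(77.2020°) = 14.854665
C = V + |VC|·bis = (-21.1173,-6.7968)
T_A = V + ((C−V)·d_A)·d_A = V + 3.2905·d_A = (-16.8387,-20.6361)
T_B = V + ((C−V)·d_B)·d_B = V + 3.2905·d_B = (-23.2374,-21.1264)
sweep = 180° − θ = 25.5959°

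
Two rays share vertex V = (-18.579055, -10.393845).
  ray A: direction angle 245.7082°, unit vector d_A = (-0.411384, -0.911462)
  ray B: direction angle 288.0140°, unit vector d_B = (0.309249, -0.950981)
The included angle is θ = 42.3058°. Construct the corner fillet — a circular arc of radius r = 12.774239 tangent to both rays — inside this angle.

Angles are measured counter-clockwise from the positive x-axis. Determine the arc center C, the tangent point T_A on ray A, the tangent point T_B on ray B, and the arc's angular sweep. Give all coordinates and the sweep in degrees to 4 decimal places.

center=(-20.5174,-45.7404) T_A=(-32.1607,-40.4852) T_B=(-8.3694,-41.7899) sweep=137.6942

bisector direction at 266.8611° = (-0.054757,-0.998500)
center distance |VC| = r/sin(θ/2) = 12.774239/sin(21.1529°) = 35.399625
C = V + |VC|·bis = (-20.5174,-45.7404)
T_A = V + ((C−V)·d_A)·d_A = V + 33.0144·d_A = (-32.1607,-40.4852)
T_B = V + ((C−V)·d_B)·d_B = V + 33.0144·d_B = (-8.3694,-41.7899)
sweep = 180° − θ = 137.6942°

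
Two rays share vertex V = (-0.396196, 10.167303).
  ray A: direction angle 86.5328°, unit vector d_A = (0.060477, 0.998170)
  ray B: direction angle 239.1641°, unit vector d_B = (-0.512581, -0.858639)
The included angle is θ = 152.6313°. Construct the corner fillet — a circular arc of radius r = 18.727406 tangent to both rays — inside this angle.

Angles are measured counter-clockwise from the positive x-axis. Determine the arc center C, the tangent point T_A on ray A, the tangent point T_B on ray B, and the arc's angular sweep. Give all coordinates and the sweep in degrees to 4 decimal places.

center=(-18.8136,15.8514) T_A=(-0.1204,14.7188) T_B=(-2.7335,6.2521) sweep=27.3687

bisector direction at 162.8485° = (-0.955528,0.294900)
center distance |VC| = r/sin(θ/2) = 18.727406/sin(76.3157°) = 19.274537
C = V + |VC|·bis = (-18.8136,15.8514)
T_A = V + ((C−V)·d_A)·d_A = V + 4.5598·d_A = (-0.1204,14.7188)
T_B = V + ((C−V)·d_B)·d_B = V + 4.5598·d_B = (-2.7335,6.2521)
sweep = 180° − θ = 27.3687°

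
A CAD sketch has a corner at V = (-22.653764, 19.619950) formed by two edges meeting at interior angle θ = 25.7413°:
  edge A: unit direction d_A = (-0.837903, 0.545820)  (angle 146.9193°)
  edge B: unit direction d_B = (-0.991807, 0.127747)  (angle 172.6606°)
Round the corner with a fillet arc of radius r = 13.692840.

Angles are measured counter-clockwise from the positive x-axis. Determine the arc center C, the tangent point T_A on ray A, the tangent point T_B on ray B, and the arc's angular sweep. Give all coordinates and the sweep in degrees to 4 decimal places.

bisector direction at 159.7899° = (-0.938432,0.345463)
center distance |VC| = r/sin(θ/2) = 13.692840/sin(12.8706°) = 61.471574
C = V + |VC|·bis = (-80.3407,40.8561)
T_A = V + ((C−V)·d_A)·d_A = V + 59.9271·d_A = (-72.8669,52.3294)
T_B = V + ((C−V)·d_B)·d_B = V + 59.9271·d_B = (-82.0899,27.2754)
sweep = 180° − θ = 154.2587°

center=(-80.3407,40.8561) T_A=(-72.8669,52.3294) T_B=(-82.0899,27.2754) sweep=154.2587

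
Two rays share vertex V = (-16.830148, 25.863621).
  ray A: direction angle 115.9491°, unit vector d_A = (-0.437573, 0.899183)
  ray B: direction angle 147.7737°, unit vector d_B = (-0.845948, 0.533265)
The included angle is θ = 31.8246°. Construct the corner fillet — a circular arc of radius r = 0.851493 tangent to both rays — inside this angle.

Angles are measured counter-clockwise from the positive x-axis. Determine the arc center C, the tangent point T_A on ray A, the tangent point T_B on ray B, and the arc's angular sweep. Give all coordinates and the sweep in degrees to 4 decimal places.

bisector direction at 131.8614° = (-0.667331,0.744761)
center distance |VC| = r/sin(θ/2) = 0.851493/sin(15.9123°) = 3.105761
C = V + |VC|·bis = (-18.9027,28.1767)
T_A = V + ((C−V)·d_A)·d_A = V + 2.9868·d_A = (-18.1371,28.5493)
T_B = V + ((C−V)·d_B)·d_B = V + 2.9868·d_B = (-19.3568,27.4564)
sweep = 180° − θ = 148.1754°

center=(-18.9027,28.1767) T_A=(-18.1371,28.5493) T_B=(-19.3568,27.4564) sweep=148.1754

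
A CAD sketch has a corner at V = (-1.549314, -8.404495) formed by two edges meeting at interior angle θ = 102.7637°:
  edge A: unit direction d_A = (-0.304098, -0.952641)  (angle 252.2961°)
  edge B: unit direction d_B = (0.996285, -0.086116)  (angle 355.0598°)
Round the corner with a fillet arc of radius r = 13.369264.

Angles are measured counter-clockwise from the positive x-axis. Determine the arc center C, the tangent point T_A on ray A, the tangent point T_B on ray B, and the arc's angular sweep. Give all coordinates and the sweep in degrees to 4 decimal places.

bisector direction at 303.6779° = (0.554524,-0.832168)
center distance |VC| = r/sin(θ/2) = 13.369264/sin(51.3819°) = 17.111063
C = V + |VC|·bis = (7.9392,-22.6438)
T_A = V + ((C−V)·d_A)·d_A = V + 10.6795·d_A = (-4.7969,-18.5782)
T_B = V + ((C−V)·d_B)·d_B = V + 10.6795·d_B = (9.0905,-9.3242)
sweep = 180° − θ = 77.2363°

center=(7.9392,-22.6438) T_A=(-4.7969,-18.5782) T_B=(9.0905,-9.3242) sweep=77.2363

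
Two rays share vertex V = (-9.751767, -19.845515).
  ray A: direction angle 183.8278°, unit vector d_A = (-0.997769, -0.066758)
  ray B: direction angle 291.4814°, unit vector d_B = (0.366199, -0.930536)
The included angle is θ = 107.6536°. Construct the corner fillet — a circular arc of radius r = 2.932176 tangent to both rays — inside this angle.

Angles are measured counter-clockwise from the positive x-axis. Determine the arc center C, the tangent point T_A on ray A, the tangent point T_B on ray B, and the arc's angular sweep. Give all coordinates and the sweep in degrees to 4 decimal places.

center=(-11.6952,-22.9143) T_A=(-11.8909,-19.9886) T_B=(-8.9667,-21.8405) sweep=72.3464

bisector direction at 237.6546° = (-0.535022,-0.844838)
center distance |VC| = r/sin(θ/2) = 2.932176/sin(53.8268°) = 3.632363
C = V + |VC|·bis = (-11.6952,-22.9143)
T_A = V + ((C−V)·d_A)·d_A = V + 2.1439·d_A = (-11.8909,-19.9886)
T_B = V + ((C−V)·d_B)·d_B = V + 2.1439·d_B = (-8.9667,-21.8405)
sweep = 180° − θ = 72.3464°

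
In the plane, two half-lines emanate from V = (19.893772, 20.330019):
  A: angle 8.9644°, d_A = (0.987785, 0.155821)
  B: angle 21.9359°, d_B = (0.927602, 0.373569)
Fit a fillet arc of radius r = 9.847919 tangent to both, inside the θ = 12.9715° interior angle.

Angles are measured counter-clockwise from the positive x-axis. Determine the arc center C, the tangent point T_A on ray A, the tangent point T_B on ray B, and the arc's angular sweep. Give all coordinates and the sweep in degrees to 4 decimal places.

bisector direction at 15.4502° = (0.963863,0.266400)
center distance |VC| = r/sin(θ/2) = 9.847919/sin(6.4858°) = 87.183596
C = V + |VC|·bis = (103.9268,43.5557)
T_A = V + ((C−V)·d_A)·d_A = V + 86.6256·d_A = (105.4613,33.8281)
T_B = V + ((C−V)·d_B)·d_B = V + 86.6256·d_B = (100.2479,52.6907)
sweep = 180° − θ = 167.0285°

center=(103.9268,43.5557) T_A=(105.4613,33.8281) T_B=(100.2479,52.6907) sweep=167.0285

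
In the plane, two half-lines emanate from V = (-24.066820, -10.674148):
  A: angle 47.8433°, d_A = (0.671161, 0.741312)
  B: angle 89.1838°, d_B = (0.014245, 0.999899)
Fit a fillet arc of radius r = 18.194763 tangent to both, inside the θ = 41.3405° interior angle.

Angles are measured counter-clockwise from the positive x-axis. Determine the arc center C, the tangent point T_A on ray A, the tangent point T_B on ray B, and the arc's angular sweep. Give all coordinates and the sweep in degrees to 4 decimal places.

bisector direction at 68.5136° = (0.366281,0.930504)
center distance |VC| = r/sin(θ/2) = 18.194763/sin(20.6702°) = 51.544832
C = V + |VC|·bis = (-5.1869,37.2885)
T_A = V + ((C−V)·d_A)·d_A = V + 48.2268·d_A = (8.3011,25.0769)
T_B = V + ((C−V)·d_B)·d_B = V + 48.2268·d_B = (-23.3798,37.5477)
sweep = 180° − θ = 138.6595°

center=(-5.1869,37.2885) T_A=(8.3011,25.0769) T_B=(-23.3798,37.5477) sweep=138.6595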